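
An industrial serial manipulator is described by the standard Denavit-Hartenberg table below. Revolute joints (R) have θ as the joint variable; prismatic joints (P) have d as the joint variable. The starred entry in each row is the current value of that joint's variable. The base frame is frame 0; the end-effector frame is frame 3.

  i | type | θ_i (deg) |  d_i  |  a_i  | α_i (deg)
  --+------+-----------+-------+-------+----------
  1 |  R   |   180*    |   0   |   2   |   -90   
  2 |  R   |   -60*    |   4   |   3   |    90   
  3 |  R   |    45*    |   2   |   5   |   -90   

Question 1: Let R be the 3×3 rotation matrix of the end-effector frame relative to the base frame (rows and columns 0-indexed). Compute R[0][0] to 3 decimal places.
End-effector x-axis (col 0 of R) = (-0.3536,-0.7071,0.6124)
R[0][0] = -0.3536

-0.354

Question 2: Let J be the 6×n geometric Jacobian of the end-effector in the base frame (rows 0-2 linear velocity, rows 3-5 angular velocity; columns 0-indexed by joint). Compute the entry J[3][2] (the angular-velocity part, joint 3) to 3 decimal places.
axis z_2 = (0.8660,-0.0000,0.5000); lever o_n−o_2 = (-0.0357,-3.5355,4.0619)
cross product → J_v[:, 2] = (1.7678,-3.5355,-3.0619)
J_ω[:, 2] = z_2
entry J[3][2] = 0.8660

0.866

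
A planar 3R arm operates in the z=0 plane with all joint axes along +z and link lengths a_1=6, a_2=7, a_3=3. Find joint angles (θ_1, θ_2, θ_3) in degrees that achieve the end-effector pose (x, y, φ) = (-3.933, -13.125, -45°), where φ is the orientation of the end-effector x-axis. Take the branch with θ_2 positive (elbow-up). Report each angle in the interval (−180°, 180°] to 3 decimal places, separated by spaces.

-135.008 30.014 59.994

wrist centre = target − a_3·(cos φ, sin φ) = (-6.0543, -11.0037)
cos θ_2 = (157.7358−6²−7²)/(2·6·7) = 0.8659; θ_2 = 30.0141° (elbow-up)
β = atan2(-11.0037,-6.0543) = -118.8200°; ψ = atan2(3.5015,12.0613) = 16.1884°
θ_1 = β − ψ = -135.0084°
θ_3 = φ − θ_1 − θ_2 = 59.9943° (wrapped to (-180°,180°])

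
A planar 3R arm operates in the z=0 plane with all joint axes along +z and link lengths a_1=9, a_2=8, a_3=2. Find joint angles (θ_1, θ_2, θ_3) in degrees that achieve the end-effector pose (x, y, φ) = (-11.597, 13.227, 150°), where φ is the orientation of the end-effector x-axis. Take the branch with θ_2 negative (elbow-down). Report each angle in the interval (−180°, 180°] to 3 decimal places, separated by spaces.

wrist centre = target − a_3·(cos φ, sin φ) = (-9.8649, 12.2270)
cos θ_2 = (246.8168−9²−8²)/(2·9·8) = 0.7071; θ_2 = -45.0037° (elbow-down)
β = atan2(12.2270,-9.8649) = 128.8972°; ψ = atan2(-5.6572,14.6565) = -21.1060°
θ_1 = β − ψ = 150.0031°
θ_3 = φ − θ_1 − θ_2 = 45.0006° (wrapped to (-180°,180°])

150.003 -45.004 45.001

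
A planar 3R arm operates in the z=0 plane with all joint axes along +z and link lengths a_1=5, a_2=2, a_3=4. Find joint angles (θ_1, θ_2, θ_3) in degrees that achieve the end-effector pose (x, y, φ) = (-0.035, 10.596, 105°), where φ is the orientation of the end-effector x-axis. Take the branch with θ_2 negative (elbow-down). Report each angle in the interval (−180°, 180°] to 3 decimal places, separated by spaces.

wrist centre = target − a_3·(cos φ, sin φ) = (1.0003, 6.7323)
cos θ_2 = (46.3244−5²−2²)/(2·5·2) = 0.8662; θ_2 = -29.9779° (elbow-down)
β = atan2(6.7323,1.0003) = 81.5489°; ψ = atan2(-0.9993,6.7324) = -8.4431°
θ_1 = β − ψ = 89.9920°
θ_3 = φ − θ_1 − θ_2 = 44.9859° (wrapped to (-180°,180°])

89.992 -29.978 44.986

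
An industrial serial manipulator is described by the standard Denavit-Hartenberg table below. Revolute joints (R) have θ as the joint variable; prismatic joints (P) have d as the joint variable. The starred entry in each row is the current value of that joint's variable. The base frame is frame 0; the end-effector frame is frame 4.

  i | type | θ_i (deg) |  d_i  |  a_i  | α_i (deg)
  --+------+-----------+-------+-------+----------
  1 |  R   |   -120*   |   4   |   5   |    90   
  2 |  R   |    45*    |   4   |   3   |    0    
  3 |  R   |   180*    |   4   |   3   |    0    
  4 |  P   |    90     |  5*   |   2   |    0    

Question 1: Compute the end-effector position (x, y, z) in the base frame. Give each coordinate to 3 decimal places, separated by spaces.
after link 1: o_1 = (-2.5000, -4.3301, 4.0000)
after link 2: o_2 = (-7.0248, -4.1672, 6.1213)
after link 3: o_3 = (-9.4282, -0.3301, 4.0000)
after link 4: o_4 = (-14.4654, 0.9451, 2.5858)

-14.465 0.945 2.586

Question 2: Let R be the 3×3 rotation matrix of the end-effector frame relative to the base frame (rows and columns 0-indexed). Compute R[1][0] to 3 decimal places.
End-effector x-axis (col 0 of R) = (-0.3536,-0.6124,-0.7071)
R[1][0] = -0.6124

-0.612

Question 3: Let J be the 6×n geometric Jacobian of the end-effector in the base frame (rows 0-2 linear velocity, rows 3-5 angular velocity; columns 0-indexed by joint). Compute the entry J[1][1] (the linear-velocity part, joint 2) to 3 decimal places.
axis z_1 = (-0.8660,0.5000,0.0000); lever o_n−o_1 = (-11.9654,5.2753,-1.4142)
cross product → J_v[:, 1] = (-0.7071,-1.2247,1.4142)
J_ω[:, 1] = z_1
entry J[1][1] = -1.2247

-1.225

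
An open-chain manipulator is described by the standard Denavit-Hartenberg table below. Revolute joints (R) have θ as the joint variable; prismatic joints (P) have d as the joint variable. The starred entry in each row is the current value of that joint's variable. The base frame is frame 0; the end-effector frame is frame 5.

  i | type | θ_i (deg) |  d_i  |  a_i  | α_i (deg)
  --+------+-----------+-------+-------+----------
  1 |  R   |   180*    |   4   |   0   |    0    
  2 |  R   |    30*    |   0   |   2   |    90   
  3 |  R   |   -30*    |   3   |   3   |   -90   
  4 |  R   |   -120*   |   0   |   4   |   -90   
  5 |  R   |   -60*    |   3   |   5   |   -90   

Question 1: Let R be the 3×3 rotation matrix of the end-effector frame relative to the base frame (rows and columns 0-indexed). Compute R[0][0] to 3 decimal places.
-0.404

End-effector x-axis (col 0 of R) = (-0.4040,0.2667,0.8750)
R[0][0] = -0.4040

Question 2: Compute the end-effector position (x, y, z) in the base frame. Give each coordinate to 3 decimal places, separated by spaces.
after link 1: o_1 = (0.0000, 0.0000, 4.0000)
after link 2: o_2 = (-1.7321, -1.0000, 4.0000)
after link 3: o_3 = (-5.4821, 0.2990, 2.5000)
after link 4: o_4 = (-5.7141, 4.1651, 3.5000)
after link 5: o_5 = (-10.4327, 5.6728, 6.5760)

-10.433 5.673 6.576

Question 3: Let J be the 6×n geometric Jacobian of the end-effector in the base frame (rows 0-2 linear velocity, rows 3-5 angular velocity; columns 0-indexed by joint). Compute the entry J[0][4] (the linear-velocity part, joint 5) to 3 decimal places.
0.831

axis z_4 = (-0.8995,0.0580,-0.4330); lever o_n−o_4 = (-4.7186,1.5078,3.0760)
cross product → J_v[:, 4] = (0.8313,4.8101,-1.0825)
J_ω[:, 4] = z_4
entry J[0][4] = 0.8313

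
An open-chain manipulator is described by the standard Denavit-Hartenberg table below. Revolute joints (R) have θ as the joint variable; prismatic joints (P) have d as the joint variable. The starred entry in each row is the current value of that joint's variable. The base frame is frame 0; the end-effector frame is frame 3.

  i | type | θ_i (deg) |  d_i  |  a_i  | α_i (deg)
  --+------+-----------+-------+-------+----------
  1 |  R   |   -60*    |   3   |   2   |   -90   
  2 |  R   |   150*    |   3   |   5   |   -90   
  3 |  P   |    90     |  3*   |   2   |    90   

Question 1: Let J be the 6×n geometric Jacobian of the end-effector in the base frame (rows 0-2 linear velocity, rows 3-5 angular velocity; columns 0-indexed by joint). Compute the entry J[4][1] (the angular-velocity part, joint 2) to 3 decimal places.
axis z_1 = (0.8660,0.5000,0.0000); lever o_n−o_1 = (-2.0490,5.5490,0.0981)
cross product → J_v[:, 1] = (0.0490,-0.0849,5.8301)
J_ω[:, 1] = z_1
entry J[4][1] = 0.5000

0.500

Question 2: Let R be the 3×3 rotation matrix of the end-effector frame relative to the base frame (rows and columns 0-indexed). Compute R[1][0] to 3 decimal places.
-0.500

End-effector x-axis (col 0 of R) = (-0.8660,-0.5000,-0.0000)
R[1][0] = -0.5000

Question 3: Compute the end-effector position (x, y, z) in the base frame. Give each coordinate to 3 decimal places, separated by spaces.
-1.049 3.817 3.098

after link 1: o_1 = (1.0000, -1.7321, 3.0000)
after link 2: o_2 = (1.4330, 3.5179, 0.5000)
after link 3: o_3 = (-1.0490, 3.8170, 3.0981)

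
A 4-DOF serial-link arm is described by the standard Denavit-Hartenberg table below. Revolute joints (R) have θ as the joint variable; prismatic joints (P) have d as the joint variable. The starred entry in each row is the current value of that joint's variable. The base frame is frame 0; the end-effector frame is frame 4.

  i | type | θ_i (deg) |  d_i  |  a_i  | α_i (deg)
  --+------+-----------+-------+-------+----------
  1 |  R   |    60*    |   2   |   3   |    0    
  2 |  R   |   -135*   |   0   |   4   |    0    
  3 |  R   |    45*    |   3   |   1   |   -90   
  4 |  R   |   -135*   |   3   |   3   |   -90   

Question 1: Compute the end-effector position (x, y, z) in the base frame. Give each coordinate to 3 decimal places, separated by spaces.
after link 1: o_1 = (1.5000, 2.5981, 2.0000)
after link 2: o_2 = (2.5353, -1.2656, 2.0000)
after link 3: o_3 = (3.4013, -1.7656, 5.0000)
after link 4: o_4 = (3.0642, 1.8931, 7.1213)

3.064 1.893 7.121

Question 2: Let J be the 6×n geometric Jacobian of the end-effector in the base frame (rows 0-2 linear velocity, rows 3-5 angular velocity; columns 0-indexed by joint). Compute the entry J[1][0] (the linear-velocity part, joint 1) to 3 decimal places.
3.064

axis z_0 = ẑ; lever o_n−o_0 = (3.0642,1.8931,7.1213)
cross product → J_v[:, 0] = (-1.8931,3.0642,0.0000)
J_ω[:, 0] = z_0
entry J[1][0] = 3.0642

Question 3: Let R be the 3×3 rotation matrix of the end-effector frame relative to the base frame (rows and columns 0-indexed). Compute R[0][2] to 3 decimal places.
End-effector z-axis (col 2 of R) = (0.6124,-0.3536,0.7071)
R[0][2] = 0.6124

0.612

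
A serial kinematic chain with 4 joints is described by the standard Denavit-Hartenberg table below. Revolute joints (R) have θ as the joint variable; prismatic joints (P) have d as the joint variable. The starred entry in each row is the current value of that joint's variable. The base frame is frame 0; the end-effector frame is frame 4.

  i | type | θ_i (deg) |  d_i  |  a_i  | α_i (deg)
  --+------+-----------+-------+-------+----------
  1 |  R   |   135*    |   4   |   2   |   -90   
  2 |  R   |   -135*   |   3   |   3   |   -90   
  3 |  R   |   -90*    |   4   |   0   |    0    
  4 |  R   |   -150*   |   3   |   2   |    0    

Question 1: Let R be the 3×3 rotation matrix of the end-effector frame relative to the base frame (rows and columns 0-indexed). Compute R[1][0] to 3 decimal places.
0.862

End-effector x-axis (col 0 of R) = (0.3624,0.8624,-0.3536)
R[1][0] = 0.8624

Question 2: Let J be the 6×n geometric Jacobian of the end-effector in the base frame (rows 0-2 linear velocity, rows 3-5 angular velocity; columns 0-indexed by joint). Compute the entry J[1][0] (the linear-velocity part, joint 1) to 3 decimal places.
axis z_0 = ẑ; lever o_n−o_0 = (-4.8108,3.0176,10.3640)
cross product → J_v[:, 0] = (-3.0176,-4.8108,0.0000)
J_ω[:, 0] = z_0
entry J[1][0] = -4.8108

-4.811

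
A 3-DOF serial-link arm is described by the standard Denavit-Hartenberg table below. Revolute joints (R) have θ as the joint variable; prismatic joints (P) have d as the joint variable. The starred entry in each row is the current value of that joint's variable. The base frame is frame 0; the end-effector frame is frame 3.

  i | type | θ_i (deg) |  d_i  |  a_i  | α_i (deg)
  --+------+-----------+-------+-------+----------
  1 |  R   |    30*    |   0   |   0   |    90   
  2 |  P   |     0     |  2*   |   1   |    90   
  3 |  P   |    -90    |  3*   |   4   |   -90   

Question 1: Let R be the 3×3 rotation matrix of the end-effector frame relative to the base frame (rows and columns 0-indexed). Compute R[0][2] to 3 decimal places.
End-effector z-axis (col 2 of R) = (0.8660,0.5000,-0.0000)
R[0][2] = 0.8660

0.866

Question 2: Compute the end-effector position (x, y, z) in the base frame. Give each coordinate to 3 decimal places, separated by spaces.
-0.134 2.232 -3.000

after link 1: o_1 = (0.0000, 0.0000, 0.0000)
after link 2: o_2 = (1.8660, -1.2321, 0.0000)
after link 3: o_3 = (-0.1340, 2.2321, -3.0000)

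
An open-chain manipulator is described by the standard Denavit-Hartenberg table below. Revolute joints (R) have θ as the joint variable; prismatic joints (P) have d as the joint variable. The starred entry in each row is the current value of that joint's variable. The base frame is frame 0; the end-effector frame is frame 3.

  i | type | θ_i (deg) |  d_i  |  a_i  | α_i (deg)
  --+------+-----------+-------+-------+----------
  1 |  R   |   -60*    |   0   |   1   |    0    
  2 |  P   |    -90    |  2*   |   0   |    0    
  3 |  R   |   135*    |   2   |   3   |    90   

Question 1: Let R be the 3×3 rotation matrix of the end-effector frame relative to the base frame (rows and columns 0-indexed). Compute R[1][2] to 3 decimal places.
-0.966

End-effector z-axis (col 2 of R) = (-0.2588,-0.9659,0.0000)
R[1][2] = -0.9659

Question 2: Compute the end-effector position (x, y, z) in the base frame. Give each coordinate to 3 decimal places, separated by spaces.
after link 1: o_1 = (0.5000, -0.8660, 0.0000)
after link 2: o_2 = (0.5000, -0.8660, 2.0000)
after link 3: o_3 = (3.3978, -1.6425, 4.0000)

3.398 -1.642 4.000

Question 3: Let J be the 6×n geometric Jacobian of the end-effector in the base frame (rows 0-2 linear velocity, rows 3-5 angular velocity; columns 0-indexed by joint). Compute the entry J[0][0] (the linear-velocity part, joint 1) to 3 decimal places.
1.642

axis z_0 = ẑ; lever o_n−o_0 = (3.3978,-1.6425,4.0000)
cross product → J_v[:, 0] = (1.6425,3.3978,-0.0000)
J_ω[:, 0] = z_0
entry J[0][0] = 1.6425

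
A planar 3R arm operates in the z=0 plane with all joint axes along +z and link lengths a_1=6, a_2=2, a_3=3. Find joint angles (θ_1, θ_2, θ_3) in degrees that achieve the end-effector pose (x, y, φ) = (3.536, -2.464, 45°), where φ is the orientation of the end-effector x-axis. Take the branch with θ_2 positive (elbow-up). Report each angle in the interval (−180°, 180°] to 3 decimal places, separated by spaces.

-89.991 135.010 -0.019

wrist centre = target − a_3·(cos φ, sin φ) = (1.4147, -4.5853)
cos θ_2 = (23.0265−6²−2²)/(2·6·2) = -0.7072; θ_2 = 135.0100° (elbow-up)
β = atan2(-4.5853,1.4147) = -72.8538°; ψ = atan2(1.4140,4.5855) = 17.1373°
θ_1 = β − ψ = -89.9911°
θ_3 = φ − θ_1 − θ_2 = -0.0189° (wrapped to (-180°,180°])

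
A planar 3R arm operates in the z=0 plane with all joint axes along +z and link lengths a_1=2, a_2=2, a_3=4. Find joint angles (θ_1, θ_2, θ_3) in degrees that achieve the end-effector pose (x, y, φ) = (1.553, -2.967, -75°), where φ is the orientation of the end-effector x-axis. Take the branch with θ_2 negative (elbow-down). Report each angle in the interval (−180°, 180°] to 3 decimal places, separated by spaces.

134.997 -149.995 -60.002

wrist centre = target − a_3·(cos φ, sin φ) = (0.5177, 0.8967)
cos θ_2 = (1.0721−2²−2²)/(2·2·2) = -0.8660; θ_2 = -149.9954° (elbow-down)
β = atan2(0.8967,0.5177) = 59.9994°; ψ = atan2(-1.0001,0.2680) = -74.9977°
θ_1 = β − ψ = 134.9972°
θ_3 = φ − θ_1 − θ_2 = -60.0017° (wrapped to (-180°,180°])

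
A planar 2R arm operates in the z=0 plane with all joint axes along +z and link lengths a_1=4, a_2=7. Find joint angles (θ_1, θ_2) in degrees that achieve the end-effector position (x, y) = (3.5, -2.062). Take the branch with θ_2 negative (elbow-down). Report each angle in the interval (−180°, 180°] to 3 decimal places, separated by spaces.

90.004 -150.002

cos θ_2 = (16.5018−4²−7²)/(2·4·7) = -0.8660; θ_2 = -150.0015° (elbow-down)
β = atan2(-2.0620,3.5000) = -30.5042°; ψ = atan2(-3.4998,-2.0623) = -120.5086°
θ_1 = β − ψ = 90.0044°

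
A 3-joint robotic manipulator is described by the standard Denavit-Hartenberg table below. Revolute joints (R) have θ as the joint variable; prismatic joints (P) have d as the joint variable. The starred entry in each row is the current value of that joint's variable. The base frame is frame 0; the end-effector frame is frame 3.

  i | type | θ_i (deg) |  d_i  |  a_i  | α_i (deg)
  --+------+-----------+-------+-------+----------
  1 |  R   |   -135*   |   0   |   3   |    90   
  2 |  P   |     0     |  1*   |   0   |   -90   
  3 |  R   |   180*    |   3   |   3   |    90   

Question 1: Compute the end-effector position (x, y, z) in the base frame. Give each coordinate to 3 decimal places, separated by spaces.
after link 1: o_1 = (-2.1213, -2.1213, 0.0000)
after link 2: o_2 = (-2.8284, -1.4142, 0.0000)
after link 3: o_3 = (-0.7071, 0.7071, 3.0000)

-0.707 0.707 3.000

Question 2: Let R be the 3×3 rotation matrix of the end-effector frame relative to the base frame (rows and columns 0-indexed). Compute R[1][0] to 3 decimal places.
End-effector x-axis (col 0 of R) = (0.7071,0.7071,0.0000)
R[1][0] = 0.7071

0.707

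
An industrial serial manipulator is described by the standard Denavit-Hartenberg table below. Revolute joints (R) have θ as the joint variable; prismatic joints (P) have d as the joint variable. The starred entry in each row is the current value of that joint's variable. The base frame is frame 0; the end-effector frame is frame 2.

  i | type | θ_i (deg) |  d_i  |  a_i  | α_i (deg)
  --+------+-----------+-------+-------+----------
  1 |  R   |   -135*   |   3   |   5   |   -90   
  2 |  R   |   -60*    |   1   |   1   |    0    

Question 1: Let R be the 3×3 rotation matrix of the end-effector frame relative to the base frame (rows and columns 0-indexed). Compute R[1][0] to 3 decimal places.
End-effector x-axis (col 0 of R) = (-0.3536,-0.3536,0.8660)
R[1][0] = -0.3536

-0.354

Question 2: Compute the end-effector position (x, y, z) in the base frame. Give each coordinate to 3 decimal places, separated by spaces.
after link 1: o_1 = (-3.5355, -3.5355, 3.0000)
after link 2: o_2 = (-3.1820, -4.5962, 3.8660)

-3.182 -4.596 3.866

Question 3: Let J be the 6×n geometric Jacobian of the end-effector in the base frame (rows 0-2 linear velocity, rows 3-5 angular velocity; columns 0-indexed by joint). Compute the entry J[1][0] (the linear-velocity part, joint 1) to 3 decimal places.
axis z_0 = ẑ; lever o_n−o_0 = (-3.1820,-4.5962,3.8660)
cross product → J_v[:, 0] = (4.5962,-3.1820,0.0000)
J_ω[:, 0] = z_0
entry J[1][0] = -3.1820

-3.182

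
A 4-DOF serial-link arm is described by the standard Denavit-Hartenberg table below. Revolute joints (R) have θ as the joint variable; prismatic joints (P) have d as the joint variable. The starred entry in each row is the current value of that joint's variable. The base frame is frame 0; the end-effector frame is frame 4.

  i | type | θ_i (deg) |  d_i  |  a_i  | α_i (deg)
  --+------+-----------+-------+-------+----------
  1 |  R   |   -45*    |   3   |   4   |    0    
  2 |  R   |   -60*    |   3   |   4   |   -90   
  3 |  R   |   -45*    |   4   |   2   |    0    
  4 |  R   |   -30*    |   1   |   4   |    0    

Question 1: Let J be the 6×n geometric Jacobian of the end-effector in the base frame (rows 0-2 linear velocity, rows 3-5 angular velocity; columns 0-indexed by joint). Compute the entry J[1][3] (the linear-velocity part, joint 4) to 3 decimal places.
-3.732

axis z_3 = (0.9659,-0.2588,0.0000); lever o_n−o_3 = (0.6980,-1.2588,3.8637)
cross product → J_v[:, 3] = (-1.0000,-3.7321,-1.0353)
J_ω[:, 3] = z_3
entry J[1][3] = -3.7321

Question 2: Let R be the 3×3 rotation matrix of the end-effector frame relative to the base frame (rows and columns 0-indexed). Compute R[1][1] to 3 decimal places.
-0.933

End-effector y-axis (col 1 of R) = (-0.2500,-0.9330,-0.2588)
R[1][1] = -0.9330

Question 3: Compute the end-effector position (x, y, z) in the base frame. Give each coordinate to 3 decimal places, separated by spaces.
5.989 -10.352 11.278

after link 1: o_1 = (2.8284, -2.8284, 3.0000)
after link 2: o_2 = (1.7932, -6.6921, 6.0000)
after link 3: o_3 = (5.2908, -9.0934, 7.4142)
after link 4: o_4 = (5.9888, -10.3523, 11.2779)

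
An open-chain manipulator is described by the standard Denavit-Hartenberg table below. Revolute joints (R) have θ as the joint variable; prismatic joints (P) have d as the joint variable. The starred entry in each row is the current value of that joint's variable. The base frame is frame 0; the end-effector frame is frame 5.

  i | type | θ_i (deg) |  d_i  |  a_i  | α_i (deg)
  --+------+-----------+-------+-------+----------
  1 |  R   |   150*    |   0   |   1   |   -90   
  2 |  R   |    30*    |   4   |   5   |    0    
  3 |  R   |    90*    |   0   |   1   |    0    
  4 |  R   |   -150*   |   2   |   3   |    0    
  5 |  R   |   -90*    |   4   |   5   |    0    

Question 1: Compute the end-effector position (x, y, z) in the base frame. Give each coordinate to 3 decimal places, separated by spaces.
-9.268 -6.196 2.464

after link 1: o_1 = (-0.8660, 0.5000, 0.0000)
after link 2: o_2 = (-6.6160, -0.7990, -2.5000)
after link 3: o_3 = (-6.1830, -1.0490, -3.3660)
after link 4: o_4 = (-9.4330, -1.4821, -1.8660)
after link 5: o_5 = (-9.2679, -6.1962, 2.4641)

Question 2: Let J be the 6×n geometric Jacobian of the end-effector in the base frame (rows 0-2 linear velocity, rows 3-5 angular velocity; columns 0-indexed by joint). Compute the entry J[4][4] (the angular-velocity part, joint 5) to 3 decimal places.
axis z_4 = (-0.5000,-0.8660,0.0000); lever o_n−o_4 = (0.1651,-4.7141,4.3301)
cross product → J_v[:, 4] = (-3.7500,2.1651,2.5000)
J_ω[:, 4] = z_4
entry J[4][4] = -0.8660

-0.866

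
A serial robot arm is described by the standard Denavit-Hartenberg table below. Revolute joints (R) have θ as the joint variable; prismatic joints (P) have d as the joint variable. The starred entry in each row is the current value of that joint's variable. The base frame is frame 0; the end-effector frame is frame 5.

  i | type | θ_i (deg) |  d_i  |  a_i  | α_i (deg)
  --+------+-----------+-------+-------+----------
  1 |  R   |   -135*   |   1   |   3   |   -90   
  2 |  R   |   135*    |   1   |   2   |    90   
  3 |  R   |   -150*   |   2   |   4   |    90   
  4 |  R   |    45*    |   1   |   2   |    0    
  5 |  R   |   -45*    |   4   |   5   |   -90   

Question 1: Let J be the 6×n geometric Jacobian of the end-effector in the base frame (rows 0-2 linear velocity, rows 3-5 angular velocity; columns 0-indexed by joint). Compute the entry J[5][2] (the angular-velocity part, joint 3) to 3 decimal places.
-0.707

axis z_2 = (-0.5000,-0.5000,-0.7071); lever o_n−o_2 = (-8.0867,-6.8465,5.7309)
cross product → J_v[:, 2] = (-7.7067,8.5836,-0.6201)
J_ω[:, 2] = z_2
entry J[5][2] = -0.7071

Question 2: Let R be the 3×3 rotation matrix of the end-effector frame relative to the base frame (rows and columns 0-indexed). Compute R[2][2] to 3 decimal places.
-0.707

End-effector z-axis (col 2 of R) = (-0.5000,-0.5000,-0.7071)
R[2][2] = -0.7071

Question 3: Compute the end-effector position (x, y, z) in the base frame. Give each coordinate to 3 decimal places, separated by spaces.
after link 1: o_1 = (-2.1213, -2.1213, 1.0000)
after link 2: o_2 = (-0.4142, -1.8284, -0.4142)
after link 3: o_3 = (-4.5605, -3.1463, 0.6211)
after link 4: o_4 = (-6.0176, -4.8281, 0.8406)
after link 5: o_5 = (-8.5009, -8.6749, 5.3167)

-8.501 -8.675 5.317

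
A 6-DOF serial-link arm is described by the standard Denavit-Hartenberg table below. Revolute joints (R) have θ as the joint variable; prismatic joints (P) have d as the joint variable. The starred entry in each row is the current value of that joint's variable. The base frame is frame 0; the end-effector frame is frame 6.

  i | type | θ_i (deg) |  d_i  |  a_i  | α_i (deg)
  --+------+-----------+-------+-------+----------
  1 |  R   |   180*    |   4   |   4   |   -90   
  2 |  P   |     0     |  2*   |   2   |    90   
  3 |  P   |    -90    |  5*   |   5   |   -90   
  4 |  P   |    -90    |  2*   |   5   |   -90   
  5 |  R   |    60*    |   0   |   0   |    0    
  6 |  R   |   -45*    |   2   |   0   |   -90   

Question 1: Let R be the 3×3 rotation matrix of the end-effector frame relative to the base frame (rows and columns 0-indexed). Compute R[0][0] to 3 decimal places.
End-effector x-axis (col 0 of R) = (0.2588,0.0000,0.9659)
R[0][0] = 0.2588

0.259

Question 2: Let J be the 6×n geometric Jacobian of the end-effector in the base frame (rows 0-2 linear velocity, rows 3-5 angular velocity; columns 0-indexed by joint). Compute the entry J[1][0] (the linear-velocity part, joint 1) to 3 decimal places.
axis z_0 = ẑ; lever o_n−o_0 = (-8.0000,5.0000,14.0000)
cross product → J_v[:, 0] = (-5.0000,-8.0000,0.0000)
J_ω[:, 0] = z_0
entry J[1][0] = -8.0000

-8.000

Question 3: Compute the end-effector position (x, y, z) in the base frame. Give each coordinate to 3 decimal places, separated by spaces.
after link 1: o_1 = (-4.0000, 0.0000, 4.0000)
after link 2: o_2 = (-6.0000, -2.0000, 4.0000)
after link 3: o_3 = (-6.0000, 3.0000, 9.0000)
after link 4: o_4 = (-8.0000, 3.0000, 14.0000)
after link 5: o_5 = (-8.0000, 3.0000, 14.0000)
after link 6: o_6 = (-8.0000, 5.0000, 14.0000)

-8.000 5.000 14.000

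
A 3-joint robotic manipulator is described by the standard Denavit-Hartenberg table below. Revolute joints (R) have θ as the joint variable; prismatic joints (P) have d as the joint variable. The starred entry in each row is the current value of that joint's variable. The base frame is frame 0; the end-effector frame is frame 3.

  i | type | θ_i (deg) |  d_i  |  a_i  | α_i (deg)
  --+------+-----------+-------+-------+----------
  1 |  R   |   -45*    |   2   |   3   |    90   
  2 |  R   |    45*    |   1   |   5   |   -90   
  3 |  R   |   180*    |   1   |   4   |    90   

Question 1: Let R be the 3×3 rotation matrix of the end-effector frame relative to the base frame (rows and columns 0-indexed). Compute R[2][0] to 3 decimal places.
End-effector x-axis (col 0 of R) = (-0.5000,0.5000,-0.7071)
R[2][0] = -0.7071

-0.707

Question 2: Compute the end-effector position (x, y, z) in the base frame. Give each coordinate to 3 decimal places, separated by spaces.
1.414 -2.828 3.414

after link 1: o_1 = (2.1213, -2.1213, 2.0000)
after link 2: o_2 = (3.9142, -5.3284, 5.5355)
after link 3: o_3 = (1.4142, -2.8284, 3.4142)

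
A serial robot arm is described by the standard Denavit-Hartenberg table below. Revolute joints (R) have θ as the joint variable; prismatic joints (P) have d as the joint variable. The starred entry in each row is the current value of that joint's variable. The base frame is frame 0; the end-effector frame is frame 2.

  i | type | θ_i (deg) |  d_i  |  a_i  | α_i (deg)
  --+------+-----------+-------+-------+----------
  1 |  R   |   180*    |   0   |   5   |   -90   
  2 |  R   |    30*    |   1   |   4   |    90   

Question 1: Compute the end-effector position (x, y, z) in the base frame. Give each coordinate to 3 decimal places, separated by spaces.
after link 1: o_1 = (-5.0000, 0.0000, 0.0000)
after link 2: o_2 = (-8.4641, -1.0000, -2.0000)

-8.464 -1.000 -2.000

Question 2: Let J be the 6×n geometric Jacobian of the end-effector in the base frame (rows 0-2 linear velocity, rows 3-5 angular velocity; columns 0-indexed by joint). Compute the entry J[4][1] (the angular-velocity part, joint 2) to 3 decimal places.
axis z_1 = (-0.0000,-1.0000,0.0000); lever o_n−o_1 = (-3.4641,-1.0000,-2.0000)
cross product → J_v[:, 1] = (2.0000,-0.0000,-3.4641)
J_ω[:, 1] = z_1
entry J[4][1] = -1.0000

-1.000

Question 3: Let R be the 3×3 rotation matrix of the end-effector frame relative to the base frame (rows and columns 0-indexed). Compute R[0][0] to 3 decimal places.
End-effector x-axis (col 0 of R) = (-0.8660,0.0000,-0.5000)
R[0][0] = -0.8660

-0.866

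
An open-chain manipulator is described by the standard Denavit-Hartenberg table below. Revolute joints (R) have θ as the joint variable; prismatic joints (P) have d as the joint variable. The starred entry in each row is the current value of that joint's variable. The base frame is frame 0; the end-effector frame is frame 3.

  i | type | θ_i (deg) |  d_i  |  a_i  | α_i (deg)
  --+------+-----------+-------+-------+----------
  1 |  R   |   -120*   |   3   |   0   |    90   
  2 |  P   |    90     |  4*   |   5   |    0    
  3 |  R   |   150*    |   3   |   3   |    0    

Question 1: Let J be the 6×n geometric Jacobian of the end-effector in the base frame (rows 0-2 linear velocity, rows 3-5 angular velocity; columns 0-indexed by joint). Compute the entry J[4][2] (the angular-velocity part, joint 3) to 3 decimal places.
0.500

axis z_2 = (-0.8660,0.5000,0.0000); lever o_n−o_2 = (-1.8481,2.7990,-2.5981)
cross product → J_v[:, 2] = (-1.2990,-2.2500,-1.5000)
J_ω[:, 2] = z_2
entry J[4][2] = 0.5000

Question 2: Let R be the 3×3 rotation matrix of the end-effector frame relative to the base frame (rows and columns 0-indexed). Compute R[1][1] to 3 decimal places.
-0.750

End-effector y-axis (col 1 of R) = (-0.4330,-0.7500,-0.5000)
R[1][1] = -0.7500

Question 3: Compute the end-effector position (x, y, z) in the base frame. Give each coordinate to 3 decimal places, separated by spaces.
-5.312 4.799 5.402

after link 1: o_1 = (0.0000, 0.0000, 3.0000)
after link 2: o_2 = (-3.4641, 2.0000, 8.0000)
after link 3: o_3 = (-5.3122, 4.7990, 5.4019)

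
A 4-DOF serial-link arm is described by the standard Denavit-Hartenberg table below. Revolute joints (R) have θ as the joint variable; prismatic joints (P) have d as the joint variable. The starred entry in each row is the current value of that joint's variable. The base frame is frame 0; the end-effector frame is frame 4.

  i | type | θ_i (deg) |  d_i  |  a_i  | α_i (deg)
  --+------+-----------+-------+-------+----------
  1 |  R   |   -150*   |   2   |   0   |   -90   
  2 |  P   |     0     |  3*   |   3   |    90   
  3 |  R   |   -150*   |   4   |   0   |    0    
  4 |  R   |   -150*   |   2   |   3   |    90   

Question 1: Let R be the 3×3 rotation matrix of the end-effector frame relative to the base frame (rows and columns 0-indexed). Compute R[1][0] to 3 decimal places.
-1.000

End-effector x-axis (col 0 of R) = (-0.0000,-1.0000,0.0000)
R[1][0] = -1.0000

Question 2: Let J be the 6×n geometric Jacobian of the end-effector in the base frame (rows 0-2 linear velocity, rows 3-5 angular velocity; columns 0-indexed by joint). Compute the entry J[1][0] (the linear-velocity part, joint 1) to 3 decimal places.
-1.098

axis z_0 = ẑ; lever o_n−o_0 = (-1.0981,-7.0981,8.0000)
cross product → J_v[:, 0] = (7.0981,-1.0981,0.0000)
J_ω[:, 0] = z_0
entry J[1][0] = -1.0981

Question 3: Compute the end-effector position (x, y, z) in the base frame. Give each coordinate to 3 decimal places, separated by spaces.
-1.098 -7.098 8.000

after link 1: o_1 = (0.0000, 0.0000, 2.0000)
after link 2: o_2 = (-1.0981, -4.0981, 2.0000)
after link 3: o_3 = (-1.0981, -4.0981, 6.0000)
after link 4: o_4 = (-1.0981, -7.0981, 8.0000)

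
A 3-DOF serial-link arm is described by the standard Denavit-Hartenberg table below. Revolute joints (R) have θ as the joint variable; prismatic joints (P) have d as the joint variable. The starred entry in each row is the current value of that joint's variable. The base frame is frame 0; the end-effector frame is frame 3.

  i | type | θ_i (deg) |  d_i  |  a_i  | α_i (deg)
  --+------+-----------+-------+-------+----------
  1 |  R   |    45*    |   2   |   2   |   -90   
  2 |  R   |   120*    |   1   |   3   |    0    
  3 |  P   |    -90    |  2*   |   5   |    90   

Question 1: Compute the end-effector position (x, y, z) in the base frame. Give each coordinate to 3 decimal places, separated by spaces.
1.294 5.537 -3.098

after link 1: o_1 = (1.4142, 1.4142, 2.0000)
after link 2: o_2 = (-0.3536, 1.0607, -0.5981)
after link 3: o_3 = (1.2941, 5.5367, -3.0981)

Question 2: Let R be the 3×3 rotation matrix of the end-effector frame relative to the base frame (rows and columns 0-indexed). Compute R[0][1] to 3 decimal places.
End-effector y-axis (col 1 of R) = (-0.7071,0.7071,0.0000)
R[0][1] = -0.7071

-0.707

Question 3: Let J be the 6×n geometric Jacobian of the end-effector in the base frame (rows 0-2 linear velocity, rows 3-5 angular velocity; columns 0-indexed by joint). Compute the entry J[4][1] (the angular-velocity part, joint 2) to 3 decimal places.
axis z_1 = (-0.7071,0.7071,0.0000); lever o_n−o_1 = (-0.1201,4.1225,-5.0981)
cross product → J_v[:, 1] = (-3.6049,-3.6049,-2.8301)
J_ω[:, 1] = z_1
entry J[4][1] = 0.7071

0.707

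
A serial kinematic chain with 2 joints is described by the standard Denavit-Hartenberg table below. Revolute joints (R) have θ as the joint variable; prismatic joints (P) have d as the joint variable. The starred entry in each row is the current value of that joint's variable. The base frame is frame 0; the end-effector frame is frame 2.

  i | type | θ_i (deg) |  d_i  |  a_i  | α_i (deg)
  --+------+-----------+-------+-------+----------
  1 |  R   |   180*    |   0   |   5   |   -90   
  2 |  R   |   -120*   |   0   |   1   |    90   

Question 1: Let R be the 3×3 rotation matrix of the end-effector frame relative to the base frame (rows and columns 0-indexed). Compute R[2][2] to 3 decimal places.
-0.500

End-effector z-axis (col 2 of R) = (0.8660,-0.0000,-0.5000)
R[2][2] = -0.5000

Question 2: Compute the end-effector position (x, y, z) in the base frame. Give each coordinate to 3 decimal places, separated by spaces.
-4.500 0.000 0.866

after link 1: o_1 = (-5.0000, 0.0000, 0.0000)
after link 2: o_2 = (-4.5000, 0.0000, 0.8660)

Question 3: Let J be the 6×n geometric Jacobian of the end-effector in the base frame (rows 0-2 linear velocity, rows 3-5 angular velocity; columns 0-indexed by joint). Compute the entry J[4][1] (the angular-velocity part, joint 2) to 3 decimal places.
axis z_1 = (-0.0000,-1.0000,0.0000); lever o_n−o_1 = (0.5000,-0.0000,0.8660)
cross product → J_v[:, 1] = (-0.8660,0.0000,0.5000)
J_ω[:, 1] = z_1
entry J[4][1] = -1.0000

-1.000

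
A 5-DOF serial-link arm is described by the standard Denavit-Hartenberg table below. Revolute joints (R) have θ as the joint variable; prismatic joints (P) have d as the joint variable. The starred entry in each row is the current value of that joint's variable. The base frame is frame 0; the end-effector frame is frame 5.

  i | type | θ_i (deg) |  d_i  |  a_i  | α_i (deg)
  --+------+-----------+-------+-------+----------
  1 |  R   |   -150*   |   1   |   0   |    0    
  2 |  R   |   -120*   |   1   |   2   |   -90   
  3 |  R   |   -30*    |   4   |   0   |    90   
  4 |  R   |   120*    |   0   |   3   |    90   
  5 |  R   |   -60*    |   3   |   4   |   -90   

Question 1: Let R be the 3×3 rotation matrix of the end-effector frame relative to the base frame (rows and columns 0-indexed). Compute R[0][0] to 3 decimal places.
-0.433

End-effector x-axis (col 0 of R) = (-0.4330,0.2165,-0.8750)
R[0][0] = -0.4330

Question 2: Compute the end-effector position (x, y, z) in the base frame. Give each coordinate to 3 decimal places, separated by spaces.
-9.830 3.817 -0.951

after link 1: o_1 = (0.0000, 0.0000, 1.0000)
after link 2: o_2 = (-0.0000, 2.0000, 2.0000)
after link 3: o_3 = (-4.0000, 2.0000, 2.0000)
after link 4: o_4 = (-6.5981, 0.7010, 1.2500)
after link 5: o_5 = (-9.8301, 3.8170, -0.9510)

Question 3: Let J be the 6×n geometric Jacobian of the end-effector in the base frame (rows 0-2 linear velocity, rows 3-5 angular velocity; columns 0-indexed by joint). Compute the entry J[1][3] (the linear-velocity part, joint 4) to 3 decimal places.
axis z_3 = (0.0000,-0.5000,0.8660); lever o_n−o_3 = (-5.8301,1.8170,-2.9510)
cross product → J_v[:, 3] = (-0.0981,-5.0490,-2.9151)
J_ω[:, 3] = z_3
entry J[1][3] = -5.0490

-5.049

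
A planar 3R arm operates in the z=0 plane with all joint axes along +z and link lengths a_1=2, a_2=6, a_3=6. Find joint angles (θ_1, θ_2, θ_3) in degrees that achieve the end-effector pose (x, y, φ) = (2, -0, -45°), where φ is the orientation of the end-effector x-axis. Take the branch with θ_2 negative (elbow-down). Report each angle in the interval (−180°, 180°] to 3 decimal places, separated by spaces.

wrist centre = target − a_3·(cos φ, sin φ) = (-2.2426, 4.2426)
cos θ_2 = (23.0294−2²−6²)/(2·2·6) = -0.7071; θ_2 = -135.0000° (elbow-down)
β = atan2(4.2426,-2.2426) = 117.8607°; ψ = atan2(-4.2426,-2.2426) = -117.8607°
θ_1 = β − ψ = 235.7215°
θ_3 = φ − θ_1 − θ_2 = -145.7215° (wrapped to (-180°,180°])

-124.279 -135.000 -145.721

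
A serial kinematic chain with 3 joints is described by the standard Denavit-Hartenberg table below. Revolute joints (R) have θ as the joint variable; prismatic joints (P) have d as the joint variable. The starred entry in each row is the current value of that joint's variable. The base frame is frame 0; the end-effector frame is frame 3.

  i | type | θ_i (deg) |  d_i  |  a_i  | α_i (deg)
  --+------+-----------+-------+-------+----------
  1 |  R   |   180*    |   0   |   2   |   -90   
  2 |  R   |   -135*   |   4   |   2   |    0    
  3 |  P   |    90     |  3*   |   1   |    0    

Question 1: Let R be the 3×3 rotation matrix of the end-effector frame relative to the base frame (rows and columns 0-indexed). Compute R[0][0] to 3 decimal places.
End-effector x-axis (col 0 of R) = (-0.7071,0.0000,0.7071)
R[0][0] = -0.7071

-0.707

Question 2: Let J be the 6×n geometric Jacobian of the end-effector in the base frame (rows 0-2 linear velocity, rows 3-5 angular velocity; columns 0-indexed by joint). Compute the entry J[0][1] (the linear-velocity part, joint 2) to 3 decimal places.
axis z_1 = (-0.0000,-1.0000,0.0000); lever o_n−o_1 = (0.7071,-7.0000,2.1213)
cross product → J_v[:, 1] = (-2.1213,0.0000,0.7071)
J_ω[:, 1] = z_1
entry J[0][1] = -2.1213

-2.121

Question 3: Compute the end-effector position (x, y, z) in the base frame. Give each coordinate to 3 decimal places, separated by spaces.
after link 1: o_1 = (-2.0000, 0.0000, 0.0000)
after link 2: o_2 = (-0.5858, -4.0000, 1.4142)
after link 3: o_3 = (-1.2929, -7.0000, 2.1213)

-1.293 -7.000 2.121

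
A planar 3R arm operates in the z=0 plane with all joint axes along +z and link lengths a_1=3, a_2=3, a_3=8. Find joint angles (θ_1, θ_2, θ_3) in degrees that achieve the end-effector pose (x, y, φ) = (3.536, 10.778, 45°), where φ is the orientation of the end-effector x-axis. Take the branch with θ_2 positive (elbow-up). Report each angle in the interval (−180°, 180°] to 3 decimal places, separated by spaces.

89.988 45.017 -90.005

wrist centre = target − a_3·(cos φ, sin φ) = (-2.1209, 5.1211)
cos θ_2 = (30.7242−3²−3²)/(2·3·3) = 0.7069; θ_2 = 45.0169° (elbow-up)
β = atan2(5.1211,-2.1209) = 112.4962°; ψ = atan2(2.1219,5.1207) = 22.5085°
θ_1 = β − ψ = 89.9878°
θ_3 = φ − θ_1 − θ_2 = -90.0047° (wrapped to (-180°,180°])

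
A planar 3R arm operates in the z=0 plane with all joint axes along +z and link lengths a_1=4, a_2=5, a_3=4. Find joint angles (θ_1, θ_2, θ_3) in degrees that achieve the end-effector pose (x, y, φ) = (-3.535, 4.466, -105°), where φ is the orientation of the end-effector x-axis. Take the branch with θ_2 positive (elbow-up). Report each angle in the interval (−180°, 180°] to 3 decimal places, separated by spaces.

89.986 30.024 134.990

wrist centre = target − a_3·(cos φ, sin φ) = (-2.4997, 8.3297)
cos θ_2 = (75.6326−4²−5²)/(2·4·5) = 0.8658; θ_2 = 30.0242° (elbow-up)
β = atan2(8.3297,-2.4997) = 106.7044°; ψ = atan2(2.5018,8.3291) = 16.7188°
θ_1 = β − ψ = 89.9855°
θ_3 = φ − θ_1 − θ_2 = 134.9903° (wrapped to (-180°,180°])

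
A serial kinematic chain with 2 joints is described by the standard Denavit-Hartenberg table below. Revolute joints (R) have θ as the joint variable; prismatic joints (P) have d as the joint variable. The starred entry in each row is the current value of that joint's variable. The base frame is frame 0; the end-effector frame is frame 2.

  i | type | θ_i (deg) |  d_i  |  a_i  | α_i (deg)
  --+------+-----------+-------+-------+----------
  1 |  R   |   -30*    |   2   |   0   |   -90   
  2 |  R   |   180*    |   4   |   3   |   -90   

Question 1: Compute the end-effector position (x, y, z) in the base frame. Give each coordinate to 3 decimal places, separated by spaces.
after link 1: o_1 = (0.0000, 0.0000, 2.0000)
after link 2: o_2 = (-0.5981, 4.9641, 2.0000)

-0.598 4.964 2.000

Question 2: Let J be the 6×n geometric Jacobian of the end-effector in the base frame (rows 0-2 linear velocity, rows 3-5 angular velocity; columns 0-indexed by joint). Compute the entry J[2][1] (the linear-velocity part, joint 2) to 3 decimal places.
axis z_1 = (0.5000,0.8660,0.0000); lever o_n−o_1 = (-0.5981,4.9641,-0.0000)
cross product → J_v[:, 1] = (-0.0000,0.0000,3.0000)
J_ω[:, 1] = z_1
entry J[2][1] = 3.0000

3.000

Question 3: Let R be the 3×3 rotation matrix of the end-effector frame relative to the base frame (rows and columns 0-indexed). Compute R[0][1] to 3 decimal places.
-0.500

End-effector y-axis (col 1 of R) = (-0.5000,-0.8660,0.0000)
R[0][1] = -0.5000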